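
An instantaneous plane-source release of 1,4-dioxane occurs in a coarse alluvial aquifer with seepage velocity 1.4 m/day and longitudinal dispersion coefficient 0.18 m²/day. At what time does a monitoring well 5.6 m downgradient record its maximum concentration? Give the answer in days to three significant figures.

For the 1D instantaneous-source solution, setting ∂C/∂t = 0 at fixed x gives v²t² + 2Dt − x² = 0, so t = (√(D² + v²x²) − D)/v².
√(D² + v²x²) = √(0.18² + 1.4² × 5.6²) = 7.842; v² = 1.96.
t = (7.842 − 0.18)/1.96 = 3.91 days (vs. the pure-advection estimate x/v = 4.00 d).

3.91 days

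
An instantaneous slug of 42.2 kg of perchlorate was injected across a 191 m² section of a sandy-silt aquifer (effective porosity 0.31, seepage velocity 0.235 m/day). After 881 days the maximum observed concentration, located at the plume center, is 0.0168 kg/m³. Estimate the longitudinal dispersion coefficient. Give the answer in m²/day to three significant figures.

0.163 m²/day

At the plume center C_max = M/(n_e·A·√(4πDt)), so D = M²/(4πt·(n_e·A·C_max)²).
n_e·A·C_max = 0.31 × 191 × 0.0168 = 0.9947 kg/m.
D = 42.2²/(4π × 881 × 0.9947²) = 0.163 m²/day.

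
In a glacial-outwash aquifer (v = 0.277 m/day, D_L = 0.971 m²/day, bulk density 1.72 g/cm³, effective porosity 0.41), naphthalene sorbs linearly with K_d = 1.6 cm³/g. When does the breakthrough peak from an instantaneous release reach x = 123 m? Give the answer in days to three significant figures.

3330 days

Retardation factor R = 1 + ρ_b·K_d/n = 1 + 1.72 × 1.6/0.41 = 7.712.
Sorption retards both mechanisms: v_R = v/R = 0.03592 m/day, D_R = D/R = 0.1259 m²/day.
Peak time from v_R²t² + 2D_R t − x² = 0: t = (√(D_R² + v_R²x²) − D_R)/v_R².
√(D_R² + v_R²x²) = √(0.1259² + 0.03592² × 123²) = 4.420; v_R² = 0.001290.
t = (4.420 − 0.1259)/0.001290 = 3330 days.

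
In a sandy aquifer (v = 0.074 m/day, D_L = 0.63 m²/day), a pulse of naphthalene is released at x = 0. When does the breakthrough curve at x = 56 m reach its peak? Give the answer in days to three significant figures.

650 days

For the 1D instantaneous-source solution, setting ∂C/∂t = 0 at fixed x gives v²t² + 2Dt − x² = 0, so t = (√(D² + v²x²) − D)/v².
√(D² + v²x²) = √(0.63² + 0.074² × 56²) = 4.192; v² = 0.005476.
t = (4.192 − 0.63)/0.005476 = 650 days (vs. the pure-advection estimate x/v = 757 d).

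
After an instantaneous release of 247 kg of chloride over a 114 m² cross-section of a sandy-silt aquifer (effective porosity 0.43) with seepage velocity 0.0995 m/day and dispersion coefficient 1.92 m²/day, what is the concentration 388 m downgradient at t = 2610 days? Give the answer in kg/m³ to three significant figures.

For an instantaneous plane source, C(x,t) = M/(n_e·A·√(4πDt)) · exp(−(x−vt)²/(4Dt)), with n_e·A the pore (flow) area.
Plume center vt = 0.0995 × 2610 = 259.695 m, so the well at 388 m is 128.305 m downgradient of the peak.
√(4πDt) = 250.9 m, giving peak height M/(n_e·A·√(4πDt)) = 247/(0.43 × 114 × 250.9) = 0.02008 kg/m³.
(x−vt)²/(4Dt) = (128.305)²/(4 × 1.92 × 2610) = 0.8213; exp(−0.8213) = 0.4399.
C = 0.02008 × 0.4399 = 0.00883 kg/m³.

0.00883 kg/m³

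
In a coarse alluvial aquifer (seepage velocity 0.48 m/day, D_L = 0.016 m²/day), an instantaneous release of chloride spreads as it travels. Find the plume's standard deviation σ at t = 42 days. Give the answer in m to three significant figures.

1.16 m

Dispersive spreading gives a Gaussian with σ² = 2Dt; advection only shifts the center.
σ = √(2 × 0.016 × 42) = 1.16 m.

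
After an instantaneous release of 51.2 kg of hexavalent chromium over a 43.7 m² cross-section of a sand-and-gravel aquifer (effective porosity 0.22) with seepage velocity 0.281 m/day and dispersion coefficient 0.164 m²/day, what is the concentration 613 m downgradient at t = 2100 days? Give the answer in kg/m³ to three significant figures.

For an instantaneous plane source, C(x,t) = M/(n_e·A·√(4πDt)) · exp(−(x−vt)²/(4Dt)), with n_e·A the pore (flow) area.
Plume center vt = 0.281 × 2100 = 590.1 m, so the well at 613 m is 22.9 m downgradient of the peak.
√(4πDt) = 65.79 m, giving peak height M/(n_e·A·√(4πDt)) = 51.2/(0.22 × 43.7 × 65.79) = 0.08095 kg/m³.
(x−vt)²/(4Dt) = (22.9)²/(4 × 0.164 × 2100) = 0.3807; exp(−0.3807) = 0.6834.
C = 0.08095 × 0.6834 = 0.0553 kg/m³.

0.0553 kg/m³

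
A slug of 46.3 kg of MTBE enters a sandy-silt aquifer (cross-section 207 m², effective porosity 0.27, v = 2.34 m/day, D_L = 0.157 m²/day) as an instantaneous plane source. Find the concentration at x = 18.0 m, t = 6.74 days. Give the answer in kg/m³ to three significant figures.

0.0703 kg/m³

For an instantaneous plane source, C(x,t) = M/(n_e·A·√(4πDt)) · exp(−(x−vt)²/(4Dt)), with n_e·A the pore (flow) area.
Plume center vt = 2.34 × 6.74 = 15.7716 m, so the well at 18.0 m is 2.2284 m downgradient of the peak.
√(4πDt) = 3.647 m, giving peak height M/(n_e·A·√(4πDt)) = 46.3/(0.27 × 207 × 3.647) = 0.2271 kg/m³.
(x−vt)²/(4Dt) = (2.2284)²/(4 × 0.157 × 6.74) = 1.173; exp(−1.173) = 0.3094.
C = 0.2271 × 0.3094 = 0.0703 kg/m³.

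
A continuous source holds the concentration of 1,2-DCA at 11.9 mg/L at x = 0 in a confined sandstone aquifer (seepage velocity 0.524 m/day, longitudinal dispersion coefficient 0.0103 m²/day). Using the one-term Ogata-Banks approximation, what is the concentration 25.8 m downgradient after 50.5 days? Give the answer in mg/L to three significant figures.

For a continuous step input, C/C₀ ≈ ½·erfc((x−vt)/(2√(Dt))).
vt = 0.524 × 50.5 = 26.462 m and 2√(Dt) = 2√(0.0103 × 50.5) = 1.442 m.
Argument (x−vt)/(2√(Dt)) = (25.8 − 26.462)/1.442 = -0.4591; ½·erfc(-0.4591) = 0.7419.
C = 11.9 × 0.7419 = 8.83 mg/L.

8.83 mg/L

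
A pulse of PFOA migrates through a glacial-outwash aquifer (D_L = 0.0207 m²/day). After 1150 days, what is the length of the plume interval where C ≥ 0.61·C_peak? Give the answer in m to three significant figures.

13.7 m

The plume is Gaussian with σ = √(2Dt) = √(2 × 0.0207 × 1150) = 6.900 m.
C/C_peak = exp(−Δx²/(2σ²)) = 0.61 ⇒ Δx = σ·√(−2 ln 0.61) = 6.900 × 0.9943 = 6.861 m.
Width = 2Δx = 13.7 m.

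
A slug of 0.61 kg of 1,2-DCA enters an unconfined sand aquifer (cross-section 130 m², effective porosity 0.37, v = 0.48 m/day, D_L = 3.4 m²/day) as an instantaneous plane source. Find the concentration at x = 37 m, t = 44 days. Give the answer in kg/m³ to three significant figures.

For an instantaneous plane source, C(x,t) = M/(n_e·A·√(4πDt)) · exp(−(x−vt)²/(4Dt)), with n_e·A the pore (flow) area.
Plume center vt = 0.48 × 44 = 21.12 m, so the well at 37 m is 15.88 m downgradient of the peak.
√(4πDt) = 43.36 m, giving peak height M/(n_e·A·√(4πDt)) = 0.61/(0.37 × 130 × 43.36) = 0.0002925 kg/m³.
(x−vt)²/(4Dt) = (15.88)²/(4 × 3.4 × 44) = 0.4214; exp(−0.4214) = 0.6561.
C = 0.0002925 × 0.6561 = 0.000192 kg/m³.

0.000192 kg/m³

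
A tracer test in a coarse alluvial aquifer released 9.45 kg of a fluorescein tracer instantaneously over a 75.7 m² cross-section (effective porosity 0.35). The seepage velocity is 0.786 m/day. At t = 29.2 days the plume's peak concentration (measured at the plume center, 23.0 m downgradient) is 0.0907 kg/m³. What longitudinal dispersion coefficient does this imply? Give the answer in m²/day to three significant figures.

0.0421 m²/day

At the plume center C_max = M/(n_e·A·√(4πDt)), so D = M²/(4πt·(n_e·A·C_max)²).
n_e·A·C_max = 0.35 × 75.7 × 0.0907 = 2.403 kg/m.
D = 9.45²/(4π × 29.2 × 2.403²) = 0.0421 m²/day.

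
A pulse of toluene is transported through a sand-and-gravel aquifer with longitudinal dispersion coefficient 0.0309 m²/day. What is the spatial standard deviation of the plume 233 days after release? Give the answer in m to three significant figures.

Dispersive spreading gives a Gaussian with σ² = 2Dt; advection only shifts the center.
σ = √(2 × 0.0309 × 233) = 3.79 m.

3.79 m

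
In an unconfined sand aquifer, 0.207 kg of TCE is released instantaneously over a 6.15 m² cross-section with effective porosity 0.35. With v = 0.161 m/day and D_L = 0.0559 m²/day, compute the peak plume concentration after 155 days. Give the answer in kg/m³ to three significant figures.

The peak of an instantaneous 1D plume sits at x = vt; there the Gaussian factor is 1 and C_max = M/(n_e·A·√(4πDt)), where n_e·A is the pore area the mass is dissolved in.
√(4πDt) = √(4π × 0.0559 × 155) = 10.43 m, so C_max = 0.207/(0.35 × 6.15 × 10.43) = 0.00922 kg/m³.

0.00922 kg/m³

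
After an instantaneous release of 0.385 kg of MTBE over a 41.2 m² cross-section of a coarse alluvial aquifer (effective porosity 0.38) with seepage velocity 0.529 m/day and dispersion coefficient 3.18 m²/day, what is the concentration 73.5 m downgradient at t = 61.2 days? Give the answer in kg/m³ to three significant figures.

For an instantaneous plane source, C(x,t) = M/(n_e·A·√(4πDt)) · exp(−(x−vt)²/(4Dt)), with n_e·A the pore (flow) area.
Plume center vt = 0.529 × 61.2 = 32.3748 m, so the well at 73.5 m is 41.1252 m downgradient of the peak.
√(4πDt) = 49.45 m, giving peak height M/(n_e·A·√(4πDt)) = 0.385/(0.38 × 41.2 × 49.45) = 0.0004973 kg/m³.
(x−vt)²/(4Dt) = (41.1252)²/(4 × 3.18 × 61.2) = 2.173; exp(−2.173) = 0.1138.
C = 0.0004973 × 0.1138 = 5.66e-05 kg/m³.

5.66e-05 kg/m³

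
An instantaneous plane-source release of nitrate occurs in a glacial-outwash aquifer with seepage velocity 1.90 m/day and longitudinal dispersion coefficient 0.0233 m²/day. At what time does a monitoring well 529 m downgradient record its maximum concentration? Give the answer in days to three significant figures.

278 days

For the 1D instantaneous-source solution, setting ∂C/∂t = 0 at fixed x gives v²t² + 2Dt − x² = 0, so t = (√(D² + v²x²) − D)/v².
√(D² + v²x²) = √(0.0233² + 1.90² × 529²) = 1005; v² = 3.61.
t = (1005 − 0.0233)/3.61 = 278 days (vs. the pure-advection estimate x/v = 278 d).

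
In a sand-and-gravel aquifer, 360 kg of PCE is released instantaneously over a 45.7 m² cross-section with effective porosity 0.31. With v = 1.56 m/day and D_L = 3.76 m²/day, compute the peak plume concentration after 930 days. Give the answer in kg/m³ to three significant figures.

0.121 kg/m³

The peak of an instantaneous 1D plume sits at x = vt; there the Gaussian factor is 1 and C_max = M/(n_e·A·√(4πDt)), where n_e·A is the pore area the mass is dissolved in.
√(4πDt) = √(4π × 3.76 × 930) = 209.6 m, so C_max = 360/(0.31 × 45.7 × 209.6) = 0.121 kg/m³.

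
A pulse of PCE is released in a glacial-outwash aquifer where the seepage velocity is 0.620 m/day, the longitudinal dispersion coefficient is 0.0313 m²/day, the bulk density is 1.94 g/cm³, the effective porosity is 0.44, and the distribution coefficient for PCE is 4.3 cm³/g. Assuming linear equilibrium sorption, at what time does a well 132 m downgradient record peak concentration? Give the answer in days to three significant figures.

4250 days

Retardation factor R = 1 + ρ_b·K_d/n = 1 + 1.94 × 4.3/0.44 = 19.96.
Sorption retards both mechanisms: v_R = v/R = 0.03106 m/day, D_R = D/R = 0.001568 m²/day.
Peak time from v_R²t² + 2D_R t − x² = 0: t = (√(D_R² + v_R²x²) − D_R)/v_R².
√(D_R² + v_R²x²) = √(0.001568² + 0.03106² × 132²) = 4.100; v_R² = 0.0009647.
t = (4.100 − 0.001568)/0.0009647 = 4250 days.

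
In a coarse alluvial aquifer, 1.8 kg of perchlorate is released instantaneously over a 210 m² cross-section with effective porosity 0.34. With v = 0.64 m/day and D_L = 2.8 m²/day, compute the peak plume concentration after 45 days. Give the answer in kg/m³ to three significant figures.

The peak of an instantaneous 1D plume sits at x = vt; there the Gaussian factor is 1 and C_max = M/(n_e·A·√(4πDt)), where n_e·A is the pore area the mass is dissolved in.
√(4πDt) = √(4π × 2.8 × 45) = 39.79 m, so C_max = 1.8/(0.34 × 210 × 39.79) = 0.000634 kg/m³.

0.000634 kg/m³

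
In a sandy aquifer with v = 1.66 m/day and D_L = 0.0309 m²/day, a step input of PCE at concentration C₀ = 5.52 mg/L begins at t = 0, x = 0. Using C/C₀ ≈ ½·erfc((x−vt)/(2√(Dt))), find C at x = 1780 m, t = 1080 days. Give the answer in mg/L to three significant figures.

5.20 mg/L

For a continuous step input, C/C₀ ≈ ½·erfc((x−vt)/(2√(Dt))).
vt = 1.66 × 1080 = 1792.8 m and 2√(Dt) = 2√(0.0309 × 1080) = 11.55 m.
Argument (x−vt)/(2√(Dt)) = (1780 − 1792.8)/11.55 = -1.108; ½·erfc(-1.108) = 0.9414.
C = 5.52 × 0.9414 = 5.20 mg/L.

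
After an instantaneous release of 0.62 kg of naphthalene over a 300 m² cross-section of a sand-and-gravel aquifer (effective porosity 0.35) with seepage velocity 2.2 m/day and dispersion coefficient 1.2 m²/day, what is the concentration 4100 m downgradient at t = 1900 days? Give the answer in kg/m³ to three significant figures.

1.73e-05 kg/m³

For an instantaneous plane source, C(x,t) = M/(n_e·A·√(4πDt)) · exp(−(x−vt)²/(4Dt)), with n_e·A the pore (flow) area.
Plume center vt = 2.2 × 1900 = 4180 m, so the well at 4100 m is 80 m upgradient of the peak.
√(4πDt) = 169.3 m, giving peak height M/(n_e·A·√(4πDt)) = 0.62/(0.35 × 300 × 169.3) = 3.488e-05 kg/m³.
(x−vt)²/(4Dt) = (-80)²/(4 × 1.2 × 1900) = 0.7018; exp(−0.7018) = 0.4957.
C = 3.488e-05 × 0.4957 = 1.73e-05 kg/m³.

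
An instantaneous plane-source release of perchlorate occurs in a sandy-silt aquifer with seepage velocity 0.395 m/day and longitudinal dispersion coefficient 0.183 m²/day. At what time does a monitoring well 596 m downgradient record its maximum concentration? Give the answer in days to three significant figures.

1510 days

For the 1D instantaneous-source solution, setting ∂C/∂t = 0 at fixed x gives v²t² + 2Dt − x² = 0, so t = (√(D² + v²x²) − D)/v².
√(D² + v²x²) = √(0.183² + 0.395² × 596²) = 235.4; v² = 0.156025.
t = (235.4 − 0.183)/0.156025 = 1510 days (vs. the pure-advection estimate x/v = 1510 d).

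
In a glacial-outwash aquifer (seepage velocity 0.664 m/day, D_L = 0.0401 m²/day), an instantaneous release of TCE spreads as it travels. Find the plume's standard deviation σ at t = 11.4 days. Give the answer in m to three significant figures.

Dispersive spreading gives a Gaussian with σ² = 2Dt; advection only shifts the center.
σ = √(2 × 0.0401 × 11.4) = 0.956 m.

0.956 m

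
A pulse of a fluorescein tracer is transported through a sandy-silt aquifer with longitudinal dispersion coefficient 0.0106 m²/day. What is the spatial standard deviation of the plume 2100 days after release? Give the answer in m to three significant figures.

6.67 m

Dispersive spreading gives a Gaussian with σ² = 2Dt; advection only shifts the center.
σ = √(2 × 0.0106 × 2100) = 6.67 m.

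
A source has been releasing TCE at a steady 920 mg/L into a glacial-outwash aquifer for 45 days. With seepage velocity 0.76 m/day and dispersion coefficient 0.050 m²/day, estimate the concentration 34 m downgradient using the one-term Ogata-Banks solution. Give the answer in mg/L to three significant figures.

For a continuous step input, C/C₀ ≈ ½·erfc((x−vt)/(2√(Dt))).
vt = 0.76 × 45 = 34.2 m and 2√(Dt) = 2√(0.050 × 45) = 3.000 m.
Argument (x−vt)/(2√(Dt)) = (34 − 34.2)/3.000 = -0.06667; ½·erfc(-0.06667) = 0.5376.
C = 920 × 0.5376 = 495 mg/L.

495 mg/L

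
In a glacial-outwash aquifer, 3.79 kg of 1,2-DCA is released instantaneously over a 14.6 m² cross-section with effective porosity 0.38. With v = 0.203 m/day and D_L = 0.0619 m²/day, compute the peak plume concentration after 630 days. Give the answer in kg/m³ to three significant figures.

0.0309 kg/m³

The peak of an instantaneous 1D plume sits at x = vt; there the Gaussian factor is 1 and C_max = M/(n_e·A·√(4πDt)), where n_e·A is the pore area the mass is dissolved in.
√(4πDt) = √(4π × 0.0619 × 630) = 22.14 m, so C_max = 3.79/(0.38 × 14.6 × 22.14) = 0.0309 kg/m³.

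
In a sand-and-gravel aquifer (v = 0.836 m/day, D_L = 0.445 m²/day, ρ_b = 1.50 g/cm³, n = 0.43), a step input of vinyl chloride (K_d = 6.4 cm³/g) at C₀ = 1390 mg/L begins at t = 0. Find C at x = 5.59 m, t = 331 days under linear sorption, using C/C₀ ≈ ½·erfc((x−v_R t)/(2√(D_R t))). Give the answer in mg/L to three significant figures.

1340 mg/L

Retardation factor R = 1 + ρ_b·K_d/n = 1 + 1.50 × 6.4/0.43 = 23.33.
Sorption retards both mechanisms: v_R = v/R = 0.03583 m/day, D_R = D/R = 0.01907 m²/day.
v_R·t = 0.03583 × 331 = 11.85973 m; 2√(D_R t) = 5.025 m; argument = (5.59 − 11.85973)/5.025 = -1.248.
C = C₀ × ½·erfc(-1.248) = 1390 × 0.9612 = 1340 mg/L.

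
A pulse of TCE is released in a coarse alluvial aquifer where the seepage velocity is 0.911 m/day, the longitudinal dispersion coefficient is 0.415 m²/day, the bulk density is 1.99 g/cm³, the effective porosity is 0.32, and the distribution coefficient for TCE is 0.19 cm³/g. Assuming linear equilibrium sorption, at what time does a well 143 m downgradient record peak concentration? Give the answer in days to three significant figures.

341 days

Retardation factor R = 1 + ρ_b·K_d/n = 1 + 1.99 × 0.19/0.32 = 2.182.
Sorption retards both mechanisms: v_R = v/R = 0.4175 m/day, D_R = D/R = 0.1902 m²/day.
Peak time from v_R²t² + 2D_R t − x² = 0: t = (√(D_R² + v_R²x²) − D_R)/v_R².
√(D_R² + v_R²x²) = √(0.1902² + 0.4175² × 143²) = 59.70; v_R² = 0.1743.
t = (59.70 − 0.1902)/0.1743 = 341 days.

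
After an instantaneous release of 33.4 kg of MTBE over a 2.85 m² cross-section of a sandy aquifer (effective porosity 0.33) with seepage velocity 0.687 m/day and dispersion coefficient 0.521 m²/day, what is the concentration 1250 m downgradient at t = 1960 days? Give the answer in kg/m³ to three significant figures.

0.0320 kg/m³

For an instantaneous plane source, C(x,t) = M/(n_e·A·√(4πDt)) · exp(−(x−vt)²/(4Dt)), with n_e·A the pore (flow) area.
Plume center vt = 0.687 × 1960 = 1346.52 m, so the well at 1250 m is 96.52 m upgradient of the peak.
√(4πDt) = 113.3 m, giving peak height M/(n_e·A·√(4πDt)) = 33.4/(0.33 × 2.85 × 113.3) = 0.3134 kg/m³.
(x−vt)²/(4Dt) = (-96.52)²/(4 × 0.521 × 1960) = 2.281; exp(−2.281) = 0.1022.
C = 0.3134 × 0.1022 = 0.0320 kg/m³.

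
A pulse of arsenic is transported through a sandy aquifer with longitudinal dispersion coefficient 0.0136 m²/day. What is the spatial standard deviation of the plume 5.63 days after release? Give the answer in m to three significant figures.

0.391 m

Dispersive spreading gives a Gaussian with σ² = 2Dt; advection only shifts the center.
σ = √(2 × 0.0136 × 5.63) = 0.391 m.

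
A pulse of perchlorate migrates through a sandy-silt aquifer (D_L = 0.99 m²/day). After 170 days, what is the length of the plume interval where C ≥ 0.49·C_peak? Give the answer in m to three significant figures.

43.8 m

The plume is Gaussian with σ = √(2Dt) = √(2 × 0.99 × 170) = 18.35 m.
C/C_peak = exp(−Δx²/(2σ²)) = 0.49 ⇒ Δx = σ·√(−2 ln 0.49) = 18.35 × 1.194 = 21.91 m.
Width = 2Δx = 43.8 m.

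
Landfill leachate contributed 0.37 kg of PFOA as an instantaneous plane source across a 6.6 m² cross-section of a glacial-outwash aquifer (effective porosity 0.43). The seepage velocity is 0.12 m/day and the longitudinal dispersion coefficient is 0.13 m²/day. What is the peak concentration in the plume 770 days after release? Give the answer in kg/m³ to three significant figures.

The peak of an instantaneous 1D plume sits at x = vt; there the Gaussian factor is 1 and C_max = M/(n_e·A·√(4πDt)), where n_e·A is the pore area the mass is dissolved in.
√(4πDt) = √(4π × 0.13 × 770) = 35.47 m, so C_max = 0.37/(0.43 × 6.6 × 35.47) = 0.00368 kg/m³.

0.00368 kg/m³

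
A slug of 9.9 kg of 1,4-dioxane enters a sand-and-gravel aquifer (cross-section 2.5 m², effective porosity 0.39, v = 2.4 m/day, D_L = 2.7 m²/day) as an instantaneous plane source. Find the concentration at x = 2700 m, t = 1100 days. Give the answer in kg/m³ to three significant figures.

0.0388 kg/m³

For an instantaneous plane source, C(x,t) = M/(n_e·A·√(4πDt)) · exp(−(x−vt)²/(4Dt)), with n_e·A the pore (flow) area.
Plume center vt = 2.4 × 1100 = 2640 m, so the well at 2700 m is 60 m downgradient of the peak.
√(4πDt) = 193.2 m, giving peak height M/(n_e·A·√(4πDt)) = 9.9/(0.39 × 2.5 × 193.2) = 0.05256 kg/m³.
(x−vt)²/(4Dt) = (60)²/(4 × 2.7 × 1100) = 0.3030; exp(−0.3030) = 0.7386.
C = 0.05256 × 0.7386 = 0.0388 kg/m³.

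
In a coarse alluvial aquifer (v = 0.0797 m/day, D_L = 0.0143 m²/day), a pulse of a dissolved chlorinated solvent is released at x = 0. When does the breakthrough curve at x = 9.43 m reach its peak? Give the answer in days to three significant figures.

For the 1D instantaneous-source solution, setting ∂C/∂t = 0 at fixed x gives v²t² + 2Dt − x² = 0, so t = (√(D² + v²x²) − D)/v².
√(D² + v²x²) = √(0.0143² + 0.0797² × 9.43²) = 0.7517; v² = 0.00635209.
t = (0.7517 − 0.0143)/0.00635209 = 116 days (vs. the pure-advection estimate x/v = 118 d).

116 days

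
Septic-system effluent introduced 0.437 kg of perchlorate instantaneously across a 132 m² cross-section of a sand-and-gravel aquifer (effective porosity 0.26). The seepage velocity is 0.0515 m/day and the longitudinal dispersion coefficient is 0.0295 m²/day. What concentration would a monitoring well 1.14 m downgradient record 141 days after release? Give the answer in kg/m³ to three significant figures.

For an instantaneous plane source, C(x,t) = M/(n_e·A·√(4πDt)) · exp(−(x−vt)²/(4Dt)), with n_e·A the pore (flow) area.
Plume center vt = 0.0515 × 141 = 7.2615 m, so the well at 1.14 m is 6.1215 m upgradient of the peak.
√(4πDt) = 7.230 m, giving peak height M/(n_e·A·√(4πDt)) = 0.437/(0.26 × 132 × 7.230) = 0.001761 kg/m³.
(x−vt)²/(4Dt) = (-6.1215)²/(4 × 0.0295 × 141) = 2.252; exp(−2.252) = 0.1052.
C = 0.001761 × 0.1052 = 0.000185 kg/m³.

0.000185 kg/m³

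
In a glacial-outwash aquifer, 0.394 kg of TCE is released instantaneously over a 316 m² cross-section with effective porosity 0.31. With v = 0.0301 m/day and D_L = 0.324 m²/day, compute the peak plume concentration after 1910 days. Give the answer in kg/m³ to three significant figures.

4.56e-05 kg/m³

The peak of an instantaneous 1D plume sits at x = vt; there the Gaussian factor is 1 and C_max = M/(n_e·A·√(4πDt)), where n_e·A is the pore area the mass is dissolved in.
√(4πDt) = √(4π × 0.324 × 1910) = 88.18 m, so C_max = 0.394/(0.31 × 316 × 88.18) = 4.56e-05 kg/m³.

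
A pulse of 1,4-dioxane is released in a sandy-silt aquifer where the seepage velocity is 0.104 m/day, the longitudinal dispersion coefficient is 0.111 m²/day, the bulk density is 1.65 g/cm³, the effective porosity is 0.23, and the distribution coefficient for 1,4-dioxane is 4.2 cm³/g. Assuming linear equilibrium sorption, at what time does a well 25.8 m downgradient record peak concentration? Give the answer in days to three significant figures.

Retardation factor R = 1 + ρ_b·K_d/n = 1 + 1.65 × 4.2/0.23 = 31.13.
Sorption retards both mechanisms: v_R = v/R = 0.003341 m/day, D_R = D/R = 0.003566 m²/day.
Peak time from v_R²t² + 2D_R t − x² = 0: t = (√(D_R² + v_R²x²) − D_R)/v_R².
√(D_R² + v_R²x²) = √(0.003566² + 0.003341² × 25.8²) = 0.08627; v_R² = 1.116e-05.
t = (0.08627 − 0.003566)/1.116e-05 = 7410 days.

7410 days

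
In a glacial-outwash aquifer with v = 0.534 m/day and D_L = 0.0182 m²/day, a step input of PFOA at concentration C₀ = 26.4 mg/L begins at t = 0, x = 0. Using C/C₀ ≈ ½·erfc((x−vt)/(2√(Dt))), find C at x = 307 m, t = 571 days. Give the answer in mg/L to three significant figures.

8.54 mg/L

For a continuous step input, C/C₀ ≈ ½·erfc((x−vt)/(2√(Dt))).
vt = 0.534 × 571 = 304.914 m and 2√(Dt) = 2√(0.0182 × 571) = 6.447 m.
Argument (x−vt)/(2√(Dt)) = (307 − 304.914)/6.447 = 0.3236; ½·erfc(0.3236) = 0.3236.
C = 26.4 × 0.3236 = 8.54 mg/L.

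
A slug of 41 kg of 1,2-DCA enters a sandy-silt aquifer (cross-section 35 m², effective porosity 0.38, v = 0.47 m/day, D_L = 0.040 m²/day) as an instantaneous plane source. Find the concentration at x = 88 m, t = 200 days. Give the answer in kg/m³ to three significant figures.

For an instantaneous plane source, C(x,t) = M/(n_e·A·√(4πDt)) · exp(−(x−vt)²/(4Dt)), with n_e·A the pore (flow) area.
Plume center vt = 0.47 × 200 = 94 m, so the well at 88 m is 6 m upgradient of the peak.
√(4πDt) = 10.03 m, giving peak height M/(n_e·A·√(4πDt)) = 41/(0.38 × 35 × 10.03) = 0.3073 kg/m³.
(x−vt)²/(4Dt) = (-6)²/(4 × 0.040 × 200) = 1.125; exp(−1.125) = 0.3247.
C = 0.3073 × 0.3247 = 0.0998 kg/m³.

0.0998 kg/m³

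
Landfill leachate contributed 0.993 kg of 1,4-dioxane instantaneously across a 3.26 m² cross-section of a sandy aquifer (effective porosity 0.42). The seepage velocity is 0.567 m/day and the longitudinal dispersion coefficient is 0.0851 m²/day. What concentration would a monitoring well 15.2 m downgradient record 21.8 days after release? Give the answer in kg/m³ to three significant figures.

For an instantaneous plane source, C(x,t) = M/(n_e·A·√(4πDt)) · exp(−(x−vt)²/(4Dt)), with n_e·A the pore (flow) area.
Plume center vt = 0.567 × 21.8 = 12.3606 m, so the well at 15.2 m is 2.8394 m downgradient of the peak.
√(4πDt) = 4.828 m, giving peak height M/(n_e·A·√(4πDt)) = 0.993/(0.42 × 3.26 × 4.828) = 0.1502 kg/m³.
(x−vt)²/(4Dt) = (2.8394)²/(4 × 0.0851 × 21.8) = 1.086; exp(−1.086) = 0.3376.
C = 0.1502 × 0.3376 = 0.0507 kg/m³.

0.0507 kg/m³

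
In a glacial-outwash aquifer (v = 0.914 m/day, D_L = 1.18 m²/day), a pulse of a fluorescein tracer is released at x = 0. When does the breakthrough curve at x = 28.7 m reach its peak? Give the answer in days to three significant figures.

For the 1D instantaneous-source solution, setting ∂C/∂t = 0 at fixed x gives v²t² + 2Dt − x² = 0, so t = (√(D² + v²x²) − D)/v².
√(D² + v²x²) = √(1.18² + 0.914² × 28.7²) = 26.26; v² = 0.835396.
t = (26.26 − 1.18)/0.835396 = 30.0 days (vs. the pure-advection estimate x/v = 31.4 d).

30.0 days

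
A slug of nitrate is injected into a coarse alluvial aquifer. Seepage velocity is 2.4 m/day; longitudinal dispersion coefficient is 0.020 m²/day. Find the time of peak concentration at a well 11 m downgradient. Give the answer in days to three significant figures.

For the 1D instantaneous-source solution, setting ∂C/∂t = 0 at fixed x gives v²t² + 2Dt − x² = 0, so t = (√(D² + v²x²) − D)/v².
√(D² + v²x²) = √(0.020² + 2.4² × 11²) = 26.40; v² = 5.76.
t = (26.40 − 0.020)/5.76 = 4.58 days (vs. the pure-advection estimate x/v = 4.58 d).

4.58 days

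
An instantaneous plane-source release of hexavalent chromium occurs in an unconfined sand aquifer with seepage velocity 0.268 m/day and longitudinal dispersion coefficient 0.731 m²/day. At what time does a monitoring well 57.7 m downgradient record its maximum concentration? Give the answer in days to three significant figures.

205 days

For the 1D instantaneous-source solution, setting ∂C/∂t = 0 at fixed x gives v²t² + 2Dt − x² = 0, so t = (√(D² + v²x²) − D)/v².
√(D² + v²x²) = √(0.731² + 0.268² × 57.7²) = 15.48; v² = 0.071824.
t = (15.48 − 0.731)/0.071824 = 205 days (vs. the pure-advection estimate x/v = 215 d).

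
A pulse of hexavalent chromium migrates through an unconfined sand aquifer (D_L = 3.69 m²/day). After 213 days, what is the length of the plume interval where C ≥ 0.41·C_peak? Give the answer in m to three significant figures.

106 m

The plume is Gaussian with σ = √(2Dt) = √(2 × 3.69 × 213) = 39.65 m.
C/C_peak = exp(−Δx²/(2σ²)) = 0.41 ⇒ Δx = σ·√(−2 ln 0.41) = 39.65 × 1.335 = 52.93 m.
Width = 2Δx = 106 m.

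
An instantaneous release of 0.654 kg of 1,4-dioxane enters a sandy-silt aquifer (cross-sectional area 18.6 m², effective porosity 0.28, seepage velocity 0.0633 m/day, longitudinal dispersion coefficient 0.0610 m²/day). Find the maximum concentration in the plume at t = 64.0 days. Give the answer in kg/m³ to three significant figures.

0.0179 kg/m³

The peak of an instantaneous 1D plume sits at x = vt; there the Gaussian factor is 1 and C_max = M/(n_e·A·√(4πDt)), where n_e·A is the pore area the mass is dissolved in.
√(4πDt) = √(4π × 0.0610 × 64.0) = 7.004 m, so C_max = 0.654/(0.28 × 18.6 × 7.004) = 0.0179 kg/m³.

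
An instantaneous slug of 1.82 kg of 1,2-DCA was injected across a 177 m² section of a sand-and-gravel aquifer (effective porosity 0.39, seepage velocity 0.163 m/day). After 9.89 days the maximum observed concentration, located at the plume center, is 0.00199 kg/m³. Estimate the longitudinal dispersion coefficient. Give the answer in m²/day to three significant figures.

1.41 m²/day

At the plume center C_max = M/(n_e·A·√(4πDt)), so D = M²/(4πt·(n_e·A·C_max)²).
n_e·A·C_max = 0.39 × 177 × 0.00199 = 0.1374 kg/m.
D = 1.82²/(4π × 9.89 × 0.1374²) = 1.41 m²/day.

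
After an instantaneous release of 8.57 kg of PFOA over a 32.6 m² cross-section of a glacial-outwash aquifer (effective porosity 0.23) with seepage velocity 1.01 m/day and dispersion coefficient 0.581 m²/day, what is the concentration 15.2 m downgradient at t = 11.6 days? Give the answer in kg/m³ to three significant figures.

For an instantaneous plane source, C(x,t) = M/(n_e·A·√(4πDt)) · exp(−(x−vt)²/(4Dt)), with n_e·A the pore (flow) area.
Plume center vt = 1.01 × 11.6 = 11.716 m, so the well at 15.2 m is 3.484 m downgradient of the peak.
√(4πDt) = 9.203 m, giving peak height M/(n_e·A·√(4πDt)) = 8.57/(0.23 × 32.6 × 9.203) = 0.1242 kg/m³.
(x−vt)²/(4Dt) = (3.484)²/(4 × 0.581 × 11.6) = 0.4503; exp(−0.4503) = 0.6374.
C = 0.1242 × 0.6374 = 0.0792 kg/m³.

0.0792 kg/m³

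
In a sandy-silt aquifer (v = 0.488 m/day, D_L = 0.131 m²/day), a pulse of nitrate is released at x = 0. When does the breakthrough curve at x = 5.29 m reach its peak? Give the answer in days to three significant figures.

For the 1D instantaneous-source solution, setting ∂C/∂t = 0 at fixed x gives v²t² + 2Dt − x² = 0, so t = (√(D² + v²x²) − D)/v².
√(D² + v²x²) = √(0.131² + 0.488² × 5.29²) = 2.585; v² = 0.238144.
t = (2.585 − 0.131)/0.238144 = 10.3 days (vs. the pure-advection estimate x/v = 10.8 d).

10.3 days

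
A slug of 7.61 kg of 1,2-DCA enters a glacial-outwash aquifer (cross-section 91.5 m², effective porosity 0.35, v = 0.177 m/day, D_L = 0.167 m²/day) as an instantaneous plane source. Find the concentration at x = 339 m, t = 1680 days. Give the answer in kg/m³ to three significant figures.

0.000854 kg/m³

For an instantaneous plane source, C(x,t) = M/(n_e·A·√(4πDt)) · exp(−(x−vt)²/(4Dt)), with n_e·A the pore (flow) area.
Plume center vt = 0.177 × 1680 = 297.36 m, so the well at 339 m is 41.64 m downgradient of the peak.
√(4πDt) = 59.38 m, giving peak height M/(n_e·A·√(4πDt)) = 7.61/(0.35 × 91.5 × 59.38) = 0.004002 kg/m³.
(x−vt)²/(4Dt) = (41.64)²/(4 × 0.167 × 1680) = 1.545; exp(−1.545) = 0.2133.
C = 0.004002 × 0.2133 = 0.000854 kg/m³.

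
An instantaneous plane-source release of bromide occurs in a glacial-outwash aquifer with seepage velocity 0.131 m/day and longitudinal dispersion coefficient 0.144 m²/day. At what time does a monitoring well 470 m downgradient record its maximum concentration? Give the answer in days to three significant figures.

For the 1D instantaneous-source solution, setting ∂C/∂t = 0 at fixed x gives v²t² + 2Dt − x² = 0, so t = (√(D² + v²x²) − D)/v².
√(D² + v²x²) = √(0.144² + 0.131² × 470²) = 61.57; v² = 0.017161.
t = (61.57 − 0.144)/0.017161 = 3580 days (vs. the pure-advection estimate x/v = 3590 d).

3580 days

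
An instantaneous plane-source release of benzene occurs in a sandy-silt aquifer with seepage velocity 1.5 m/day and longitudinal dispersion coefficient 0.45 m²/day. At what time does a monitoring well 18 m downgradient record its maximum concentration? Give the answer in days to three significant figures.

For the 1D instantaneous-source solution, setting ∂C/∂t = 0 at fixed x gives v²t² + 2Dt − x² = 0, so t = (√(D² + v²x²) − D)/v².
√(D² + v²x²) = √(0.45² + 1.5² × 18²) = 27.00; v² = 2.25.
t = (27.00 − 0.45)/2.25 = 11.8 days (vs. the pure-advection estimate x/v = 12.0 d).

11.8 days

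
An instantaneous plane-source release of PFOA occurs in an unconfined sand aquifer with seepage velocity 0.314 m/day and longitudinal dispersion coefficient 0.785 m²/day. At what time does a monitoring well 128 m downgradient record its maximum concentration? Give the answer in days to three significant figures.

For the 1D instantaneous-source solution, setting ∂C/∂t = 0 at fixed x gives v²t² + 2Dt − x² = 0, so t = (√(D² + v²x²) − D)/v².
√(D² + v²x²) = √(0.785² + 0.314² × 128²) = 40.20; v² = 0.098596.
t = (40.20 − 0.785)/0.098596 = 400 days (vs. the pure-advection estimate x/v = 408 d).

400 days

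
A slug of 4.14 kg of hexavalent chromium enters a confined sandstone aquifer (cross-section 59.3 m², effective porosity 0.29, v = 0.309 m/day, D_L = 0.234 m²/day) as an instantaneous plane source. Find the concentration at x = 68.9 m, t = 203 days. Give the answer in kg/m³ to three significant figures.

0.00806 kg/m³

For an instantaneous plane source, C(x,t) = M/(n_e·A·√(4πDt)) · exp(−(x−vt)²/(4Dt)), with n_e·A the pore (flow) area.
Plume center vt = 0.309 × 203 = 62.727 m, so the well at 68.9 m is 6.173 m downgradient of the peak.
√(4πDt) = 24.43 m, giving peak height M/(n_e·A·√(4πDt)) = 4.14/(0.29 × 59.3 × 24.43) = 0.009854 kg/m³.
(x−vt)²/(4Dt) = (6.173)²/(4 × 0.234 × 203) = 0.2005; exp(−0.2005) = 0.8183.
C = 0.009854 × 0.8183 = 0.00806 kg/m³.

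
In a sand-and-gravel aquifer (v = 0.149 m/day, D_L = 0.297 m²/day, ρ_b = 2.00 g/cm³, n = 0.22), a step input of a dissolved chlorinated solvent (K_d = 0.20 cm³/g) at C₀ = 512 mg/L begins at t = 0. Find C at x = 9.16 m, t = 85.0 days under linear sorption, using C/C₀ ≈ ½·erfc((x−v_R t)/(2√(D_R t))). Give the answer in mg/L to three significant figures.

69.2 mg/L

Retardation factor R = 1 + ρ_b·K_d/n = 1 + 2.00 × 0.20/0.22 = 2.818.
Sorption retards both mechanisms: v_R = v/R = 0.05287 m/day, D_R = D/R = 0.1054 m²/day.
v_R·t = 0.05287 × 85.0 = 4.49395 m; 2√(D_R t) = 5.986 m; argument = (9.16 − 4.49395)/5.986 = 0.7795.
C = C₀ × ½·erfc(0.7795) = 512 × 0.1351 = 69.2 mg/L.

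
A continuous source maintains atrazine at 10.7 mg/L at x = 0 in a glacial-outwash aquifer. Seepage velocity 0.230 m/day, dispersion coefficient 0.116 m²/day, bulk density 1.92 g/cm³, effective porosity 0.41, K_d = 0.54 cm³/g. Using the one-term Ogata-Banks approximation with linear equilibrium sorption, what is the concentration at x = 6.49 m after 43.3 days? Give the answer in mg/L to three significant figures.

0.159 mg/L

Retardation factor R = 1 + ρ_b·K_d/n = 1 + 1.92 × 0.54/0.41 = 3.529.
Sorption retards both mechanisms: v_R = v/R = 0.06517 m/day, D_R = D/R = 0.03287 m²/day.
v_R·t = 0.06517 × 43.3 = 2.821861 m; 2√(D_R t) = 2.386 m; argument = (6.49 − 2.821861)/2.386 = 1.537.
C = C₀ × ½·erfc(1.537) = 10.7 × 0.01487 = 0.159 mg/L.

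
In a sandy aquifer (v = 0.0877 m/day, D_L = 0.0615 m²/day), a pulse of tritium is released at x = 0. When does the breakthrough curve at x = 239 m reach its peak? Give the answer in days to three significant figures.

2720 days

For the 1D instantaneous-source solution, setting ∂C/∂t = 0 at fixed x gives v²t² + 2Dt − x² = 0, so t = (√(D² + v²x²) − D)/v².
√(D² + v²x²) = √(0.0615² + 0.0877² × 239²) = 20.96; v² = 0.00769129.
t = (20.96 − 0.0615)/0.00769129 = 2720 days (vs. the pure-advection estimate x/v = 2730 d).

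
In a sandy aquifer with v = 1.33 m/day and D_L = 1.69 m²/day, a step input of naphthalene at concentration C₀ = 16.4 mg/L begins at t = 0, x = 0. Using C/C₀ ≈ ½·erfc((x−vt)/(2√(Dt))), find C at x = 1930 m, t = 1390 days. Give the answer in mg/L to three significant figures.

For a continuous step input, C/C₀ ≈ ½·erfc((x−vt)/(2√(Dt))).
vt = 1.33 × 1390 = 1848.7 m and 2√(Dt) = 2√(1.69 × 1390) = 96.94 m.
Argument (x−vt)/(2√(Dt)) = (1930 − 1848.7)/96.94 = 0.8387; ½·erfc(0.8387) = 0.1178.
C = 16.4 × 0.1178 = 1.93 mg/L.

1.93 mg/L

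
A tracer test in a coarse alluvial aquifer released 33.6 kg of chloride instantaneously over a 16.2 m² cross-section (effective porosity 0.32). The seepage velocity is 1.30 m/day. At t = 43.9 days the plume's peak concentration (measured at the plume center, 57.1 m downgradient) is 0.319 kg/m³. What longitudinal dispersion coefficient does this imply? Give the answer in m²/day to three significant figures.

At the plume center C_max = M/(n_e·A·√(4πDt)), so D = M²/(4πt·(n_e·A·C_max)²).
n_e·A·C_max = 0.32 × 16.2 × 0.319 = 1.654 kg/m.
D = 33.6²/(4π × 43.9 × 1.654²) = 0.748 m²/day.

0.748 m²/day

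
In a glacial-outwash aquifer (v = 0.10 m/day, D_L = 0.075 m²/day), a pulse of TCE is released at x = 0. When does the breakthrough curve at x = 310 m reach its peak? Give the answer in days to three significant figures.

3090 days

For the 1D instantaneous-source solution, setting ∂C/∂t = 0 at fixed x gives v²t² + 2Dt − x² = 0, so t = (√(D² + v²x²) − D)/v².
√(D² + v²x²) = √(0.075² + 0.10² × 310²) = 31.00; v² = 0.01.
t = (31.00 − 0.075)/0.01 = 3090 days (vs. the pure-advection estimate x/v = 3100 d).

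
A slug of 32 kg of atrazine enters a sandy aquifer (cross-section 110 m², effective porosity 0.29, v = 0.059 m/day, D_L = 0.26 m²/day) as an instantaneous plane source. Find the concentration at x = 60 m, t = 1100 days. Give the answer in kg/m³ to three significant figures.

0.0164 kg/m³

For an instantaneous plane source, C(x,t) = M/(n_e·A·√(4πDt)) · exp(−(x−vt)²/(4Dt)), with n_e·A the pore (flow) area.
Plume center vt = 0.059 × 1100 = 64.9 m, so the well at 60 m is 4.9 m upgradient of the peak.
√(4πDt) = 59.95 m, giving peak height M/(n_e·A·√(4πDt)) = 32/(0.29 × 110 × 59.95) = 0.01673 kg/m³.
(x−vt)²/(4Dt) = (-4.9)²/(4 × 0.26 × 1100) = 0.02099; exp(−0.02099) = 0.9792.
C = 0.01673 × 0.9792 = 0.0164 kg/m³.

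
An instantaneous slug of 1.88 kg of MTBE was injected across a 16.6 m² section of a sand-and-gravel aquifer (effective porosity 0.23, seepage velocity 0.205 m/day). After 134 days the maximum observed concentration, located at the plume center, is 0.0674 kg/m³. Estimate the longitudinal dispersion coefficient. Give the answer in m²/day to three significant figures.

At the plume center C_max = M/(n_e·A·√(4πDt)), so D = M²/(4πt·(n_e·A·C_max)²).
n_e·A·C_max = 0.23 × 16.6 × 0.0674 = 0.2573 kg/m.
D = 1.88²/(4π × 134 × 0.2573²) = 0.0317 m²/day.

0.0317 m²/day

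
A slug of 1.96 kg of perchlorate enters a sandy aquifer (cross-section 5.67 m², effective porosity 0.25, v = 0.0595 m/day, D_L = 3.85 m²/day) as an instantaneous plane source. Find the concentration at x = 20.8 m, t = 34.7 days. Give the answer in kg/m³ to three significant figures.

For an instantaneous plane source, C(x,t) = M/(n_e·A·√(4πDt)) · exp(−(x−vt)²/(4Dt)), with n_e·A the pore (flow) area.
Plume center vt = 0.0595 × 34.7 = 2.06465 m, so the well at 20.8 m is 18.73535 m downgradient of the peak.
√(4πDt) = 40.97 m, giving peak height M/(n_e·A·√(4πDt)) = 1.96/(0.25 × 5.67 × 40.97) = 0.03375 kg/m³.
(x−vt)²/(4Dt) = (18.73535)²/(4 × 3.85 × 34.7) = 0.6569; exp(−0.6569) = 0.5185.
C = 0.03375 × 0.5185 = 0.0175 kg/m³.

0.0175 kg/m³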